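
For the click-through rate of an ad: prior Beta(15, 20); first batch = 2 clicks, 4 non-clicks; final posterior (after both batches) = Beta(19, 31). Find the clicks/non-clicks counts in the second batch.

Sequential conjugate updates are equivalent to a single update on the pooled data, so total successes = posterior α − prior α and total failures = posterior β − prior β.
Total across both batches: 19−15=4 clicks, 31−20=11 non-clicks.
Subtract the first batch: 4−2=2 clicks and 11−4=7 non-clicks.

2 clicks and 7 non-clicks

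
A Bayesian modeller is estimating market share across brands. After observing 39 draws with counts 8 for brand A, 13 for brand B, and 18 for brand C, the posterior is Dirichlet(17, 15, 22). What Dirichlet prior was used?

Dirichlet(9, 2, 4)

For a Dirichlet(α) prior with multinomial counts c, the posterior is Dirichlet(α + c) componentwise.
Subtract each count from the matching posterior parameter: 17−8=9, 15−13=2, 22−18=4.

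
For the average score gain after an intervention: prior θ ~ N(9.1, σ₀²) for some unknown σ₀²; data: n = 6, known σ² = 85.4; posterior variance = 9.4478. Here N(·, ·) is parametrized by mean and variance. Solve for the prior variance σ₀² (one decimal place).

Posterior precision equals prior precision plus data precision: 1/σ_n² = 1/σ₀² + n/σ².
So 1/σ₀² = 1/9.4478 − 6/85.4 = 0.105845 − 0.070258 = 0.035587.
Hence σ₀² = 1/0.035587 ≈ 28.1.

σ₀² = 28.1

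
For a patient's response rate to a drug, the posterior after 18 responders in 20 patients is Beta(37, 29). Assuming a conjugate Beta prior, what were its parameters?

Beta is conjugate to the binomial likelihood: posterior = Beta(α+s, β+f).
Subtract the data counts: 37−18=19, 29−2=27.

Beta(19, 27)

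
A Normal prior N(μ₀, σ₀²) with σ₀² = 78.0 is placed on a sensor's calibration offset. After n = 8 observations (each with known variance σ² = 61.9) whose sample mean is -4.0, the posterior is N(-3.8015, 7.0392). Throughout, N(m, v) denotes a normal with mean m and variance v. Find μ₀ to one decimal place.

The posterior mean is a precision-weighted average: μ_n = (τ₀μ₀ + τ_data·x̄)/(τ₀+τ_data), with τ₀=1/σ₀² and τ_data=n/σ².
Here τ₀ = 1/78.0 = 0.012821 and τ_data = 8/61.9 = 0.129241, so τ_n = 0.142062.
Rearranging for μ₀: μ₀ = (μ_n·τ_n − τ_data·x̄)/τ₀ = (-3.8015·0.142062 − 0.129241·-4.0) / 0.012821 = -0.023085/0.012821 ≈ -1.8.

μ₀ = -1.8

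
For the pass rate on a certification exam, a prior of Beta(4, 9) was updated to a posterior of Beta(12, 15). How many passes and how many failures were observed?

8 passes and 6 failures

Under Beta–binomial conjugacy the posterior parameters are (α+s, β+f).
Match parameters: s=12−4=8, f=15−9=6.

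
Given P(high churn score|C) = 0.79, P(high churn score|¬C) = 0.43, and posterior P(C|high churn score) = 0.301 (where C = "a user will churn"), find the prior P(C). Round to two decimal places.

P(C) = 0.19

In odds form, posterior odds = prior odds × likelihood ratio, so prior odds = posterior odds ÷ LR.
Posterior odds = 0.301/(1−0.301) = 0.4306. LR = 0.79/0.43 = 1.8372.
Prior odds = 0.4306/1.8372 = 0.2344, so P(C) = 0.2344/(1+0.2344) ≈ 0.19.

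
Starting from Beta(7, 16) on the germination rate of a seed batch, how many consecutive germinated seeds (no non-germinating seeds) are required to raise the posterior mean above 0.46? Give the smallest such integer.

After k germinated seeds and 0 non-germinating seeds the posterior is Beta(7+k, 16), with mean (7+k)/(7+16+k).
Set (7+k)/(23+k) > 0.46 and solve: k > (0.46·23 − 7)/(1 − 0.46) = 6.630.
The smallest integer exceeding 6.630 is 7, and checking k=7: (14)/(30) = 0.4667 > 0.46.

k = 7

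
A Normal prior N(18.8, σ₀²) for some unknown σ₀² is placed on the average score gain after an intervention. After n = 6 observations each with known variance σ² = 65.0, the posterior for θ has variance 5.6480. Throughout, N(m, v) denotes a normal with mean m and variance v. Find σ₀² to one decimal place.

σ₀² = 11.8

Posterior precision equals prior precision plus data precision: 1/σ_n² = 1/σ₀² + n/σ².
So 1/σ₀² = 1/5.6480 − 6/65.0 = 0.177054 − 0.092308 = 0.084746.
Hence σ₀² = 1/0.084746 ≈ 11.8.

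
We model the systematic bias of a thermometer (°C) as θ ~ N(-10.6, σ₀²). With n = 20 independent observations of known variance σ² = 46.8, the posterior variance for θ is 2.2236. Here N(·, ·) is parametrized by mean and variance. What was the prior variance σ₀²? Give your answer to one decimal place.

σ₀² = 44.7

For the Normal–Normal model with known σ², precisions add: τ_n = τ₀ + n/σ².
So 1/σ₀² = 1/2.2236 − 20/46.8 = 0.449721 − 0.427350 = 0.022371.
Hence σ₀² = 1/0.022371 ≈ 44.7.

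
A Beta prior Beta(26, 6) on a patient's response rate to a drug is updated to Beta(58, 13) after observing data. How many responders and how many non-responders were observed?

32 responders and 7 non-responders

Under Beta–binomial conjugacy the posterior parameters are (α+s, β+f).
Match parameters: s=58−26=32, f=13−6=7.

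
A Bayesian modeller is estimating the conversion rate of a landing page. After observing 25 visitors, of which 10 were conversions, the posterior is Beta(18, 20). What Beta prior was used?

Beta(8, 5)

A Beta(α, β) prior with s successes and f failures in binomial data gives a Beta(α+s, β+f) posterior.
So α = 18 − 10 = 8 and β = 20 − 15 = 5.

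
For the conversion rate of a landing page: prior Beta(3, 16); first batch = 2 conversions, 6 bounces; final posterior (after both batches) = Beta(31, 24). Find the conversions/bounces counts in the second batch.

Because Beta–binomial updating is additive in the counts, the combined data contributed (α_post−α_prior, β_post−β_prior) successes and failures.
Total across both batches: 31−3=28 conversions, 24−16=8 bounces.
Subtract the first batch: 28−2=26 conversions and 8−6=2 bounces.

26 conversions and 2 bounces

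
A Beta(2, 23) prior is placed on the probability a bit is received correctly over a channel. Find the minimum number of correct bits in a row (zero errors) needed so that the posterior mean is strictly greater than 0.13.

k = 2

After k correct bits and 0 errors the posterior is Beta(2+k, 23), with mean (2+k)/(2+23+k).
Set (2+k)/(25+k) > 0.13 and solve: k > (0.13·25 − 2)/(1 − 0.13) = 1.437.
The smallest integer exceeding 1.437 is 2.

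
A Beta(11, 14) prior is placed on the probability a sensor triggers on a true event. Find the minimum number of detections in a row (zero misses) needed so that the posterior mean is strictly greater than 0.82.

k = 53

After k detections and 0 misses the posterior is Beta(11+k, 14), with mean (11+k)/(11+14+k).
Set (11+k)/(25+k) > 0.82 and solve: k > (0.82·25 − 11)/(1 − 0.82) = 52.778.
The smallest integer exceeding 52.778 is 53, and checking k=53: (64)/(78) = 0.8205 > 0.82.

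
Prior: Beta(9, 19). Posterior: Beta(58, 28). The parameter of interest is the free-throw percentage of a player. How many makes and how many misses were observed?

Beta is conjugate to the binomial likelihood: posterior = Beta(α+s, β+f).
Match parameters: s=58−9=49, f=28−19=9.

49 makes and 9 misses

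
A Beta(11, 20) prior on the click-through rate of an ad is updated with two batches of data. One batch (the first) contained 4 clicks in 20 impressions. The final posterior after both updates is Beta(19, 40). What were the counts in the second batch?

4 clicks and 4 non-clicks

Because Beta–binomial updating is additive in the counts, the combined data contributed (α_post−α_prior, β_post−β_prior) successes and failures.
Total across both batches: 19−11=8 clicks, 40−20=20 non-clicks.
Subtract the first batch: 8−4=4 clicks and 20−16=4 non-clicks.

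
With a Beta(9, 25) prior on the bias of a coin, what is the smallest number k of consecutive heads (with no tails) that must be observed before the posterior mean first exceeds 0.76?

k = 71

After k heads and 0 tails the posterior is Beta(9+k, 25), with mean (9+k)/(9+25+k).
Set (9+k)/(34+k) > 0.76 and solve: k > (0.76·34 − 9)/(1 − 0.76) = 70.167.
The smallest integer exceeding 70.167 is 71, and checking k=71: (80)/(105) = 0.7619 > 0.76.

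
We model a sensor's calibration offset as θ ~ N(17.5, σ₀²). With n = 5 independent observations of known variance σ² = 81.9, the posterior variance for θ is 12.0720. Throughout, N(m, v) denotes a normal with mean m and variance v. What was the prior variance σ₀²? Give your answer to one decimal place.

For the Normal–Normal model with known σ², precisions add: τ_n = τ₀ + n/σ².
So 1/σ₀² = 1/12.0720 − 5/81.9 = 0.082836 − 0.061050 = 0.021786.
Hence σ₀² = 1/0.021786 ≈ 45.9.

σ₀² = 45.9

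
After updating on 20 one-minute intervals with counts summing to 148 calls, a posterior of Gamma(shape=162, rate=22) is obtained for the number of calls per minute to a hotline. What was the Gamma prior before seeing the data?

Gamma–Poisson conjugacy: posterior shape = α + Σxᵢ, posterior rate = β + n.
So α = 162 − 148 = 14 and β = 22 − 20 = 2.

Gamma(shape=14, rate=2)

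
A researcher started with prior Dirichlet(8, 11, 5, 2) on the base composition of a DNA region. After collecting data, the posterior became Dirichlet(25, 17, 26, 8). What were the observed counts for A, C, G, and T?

For a Dirichlet(α) prior with multinomial counts c, the posterior is Dirichlet(α + c) componentwise.
Counts are posterior − prior componentwise: 25−8=17, 17−11=6, 26−5=21, 8−2=6.

counts (17, 6, 21, 6)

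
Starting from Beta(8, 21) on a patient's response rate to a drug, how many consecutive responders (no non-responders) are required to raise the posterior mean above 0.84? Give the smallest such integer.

After k responders and 0 non-responders the posterior is Beta(8+k, 21), with mean (8+k)/(8+21+k).
Set (8+k)/(29+k) > 0.84 and solve: k > (0.84·29 − 8)/(1 − 0.84) = 102.250.
The smallest integer exceeding 102.250 is 103.

k = 103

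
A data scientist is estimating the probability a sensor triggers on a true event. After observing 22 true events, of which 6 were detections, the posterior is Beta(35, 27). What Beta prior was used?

A Beta(a, b) prior with s successes and f failures in binomial data gives a Beta(a+s, b+f) posterior.
So a = 35 − 6 = 29 and b = 27 − 16 = 11.

Beta(29, 11)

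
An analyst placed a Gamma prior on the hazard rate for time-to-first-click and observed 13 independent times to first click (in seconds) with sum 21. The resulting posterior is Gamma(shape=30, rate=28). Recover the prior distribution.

For an exponential likelihood with a Gamma(α, β) prior on the rate, n observations with total T give posterior Gamma(α+n, β+T).
So α = 30 − 13 = 17 and β = 28 − 21 = 7.

Gamma(shape=17, rate=7)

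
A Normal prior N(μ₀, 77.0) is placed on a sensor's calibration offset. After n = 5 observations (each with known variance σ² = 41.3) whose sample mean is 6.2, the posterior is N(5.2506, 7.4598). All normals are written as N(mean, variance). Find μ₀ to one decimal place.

The posterior mean is a precision-weighted average: μ_n = (τ₀μ₀ + τ_data·x̄)/(τ₀+τ_data), with τ₀=1/σ₀² and τ_data=n/σ².
Here τ₀ = 1/77.0 = 0.012987 and τ_data = 5/41.3 = 0.121065, so τ_n = 0.134052.
Rearranging for μ₀: μ₀ = (μ_n·τ_n − τ_data·x̄)/τ₀ = (5.2506·0.134052 − 0.121065·6.2) / 0.012987 = -0.046750/0.012987 ≈ -3.6.

μ₀ = -3.6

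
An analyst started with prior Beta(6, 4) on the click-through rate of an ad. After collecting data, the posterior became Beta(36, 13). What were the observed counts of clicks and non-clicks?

30 clicks and 9 non-clicks

A Beta(a, b) prior with s successes and f failures in binomial data gives a Beta(a+s, b+f) posterior.
Match parameters: s=36−6=30, f=13−4=9.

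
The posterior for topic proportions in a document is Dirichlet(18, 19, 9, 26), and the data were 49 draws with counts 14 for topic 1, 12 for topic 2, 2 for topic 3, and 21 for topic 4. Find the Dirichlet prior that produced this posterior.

For a Dirichlet(α) prior with multinomial counts c, the posterior is Dirichlet(α + c) componentwise.
Subtract each count from the matching posterior parameter: 18−14=4, 19−12=7, 9−2=7, 26−21=5.

Dirichlet(4, 7, 7, 5)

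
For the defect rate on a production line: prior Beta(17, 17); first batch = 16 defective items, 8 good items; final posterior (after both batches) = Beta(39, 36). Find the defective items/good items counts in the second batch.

Because Beta–binomial updating is additive in the counts, the combined data contributed (α_post−α_prior, β_post−β_prior) successes and failures.
Total across both batches: 39−17=22 defective items, 36−17=19 good items.
Subtract the first batch: 22−16=6 defective items and 19−8=11 good items.

6 defective items and 11 good items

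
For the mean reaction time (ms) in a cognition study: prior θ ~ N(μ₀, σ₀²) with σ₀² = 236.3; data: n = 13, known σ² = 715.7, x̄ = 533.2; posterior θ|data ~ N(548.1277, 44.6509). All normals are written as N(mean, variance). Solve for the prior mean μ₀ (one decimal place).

μ₀ = 612.2

The posterior mean is a precision-weighted average: μ_n = (τ₀μ₀ + τ_data·x̄)/(τ₀+τ_data), with τ₀=1/σ₀² and τ_data=n/σ².
Here τ₀ = 1/236.3 = 0.004232 and τ_data = 13/715.7 = 0.018164, so τ_n = 0.022396.
Rearranging for μ₀: μ₀ = (μ_n·τ_n − τ_data·x̄)/τ₀ = (548.1277·0.022396 − 0.018164·533.2) / 0.004232 = 2.590823/0.004232 ≈ 612.2.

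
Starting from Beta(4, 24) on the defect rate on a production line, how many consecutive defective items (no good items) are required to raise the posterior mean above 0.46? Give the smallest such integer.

k = 17

After k defective items and 0 good items the posterior is Beta(4+k, 24), with mean (4+k)/(4+24+k).
Set (4+k)/(28+k) > 0.46 and solve: k > (0.46·28 − 4)/(1 − 0.46) = 16.444.
The smallest integer exceeding 16.444 is 17.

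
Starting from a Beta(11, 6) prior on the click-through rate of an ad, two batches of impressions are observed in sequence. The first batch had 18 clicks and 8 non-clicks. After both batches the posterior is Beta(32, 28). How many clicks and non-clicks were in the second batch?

Because Beta–binomial updating is additive in the counts, the combined data contributed (α_post−α_prior, β_post−β_prior) successes and failures.
Total across both batches: 32−11=21 clicks, 28−6=22 non-clicks.
Subtract the first batch: 21−18=3 clicks and 22−8=14 non-clicks.

3 clicks and 14 non-clicks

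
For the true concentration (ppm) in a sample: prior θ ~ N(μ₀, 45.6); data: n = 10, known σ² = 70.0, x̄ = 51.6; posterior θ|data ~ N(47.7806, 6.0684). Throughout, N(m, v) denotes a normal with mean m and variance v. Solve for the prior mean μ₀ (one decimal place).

With known observation variance, the Normal–Normal posterior has precision τ_n = τ₀ + n/σ² and mean μ_n = (τ₀μ₀ + (n/σ²)x̄)/τ_n.
Here τ₀ = 1/45.6 = 0.021930 and τ_data = 10/70.0 = 0.142857, so τ_n = 0.164787.
Rearranging for μ₀: μ₀ = (μ_n·τ_n − τ_data·x̄)/τ₀ = (47.7806·0.164787 − 0.142857·51.6) / 0.021930 = 0.502201/0.021930 ≈ 22.9.

μ₀ = 22.9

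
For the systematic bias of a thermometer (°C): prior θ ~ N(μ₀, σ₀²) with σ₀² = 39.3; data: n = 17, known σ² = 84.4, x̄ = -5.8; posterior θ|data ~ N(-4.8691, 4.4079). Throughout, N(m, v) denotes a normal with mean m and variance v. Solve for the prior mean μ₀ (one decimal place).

μ₀ = 2.5

The posterior mean is a precision-weighted average: μ_n = (τ₀μ₀ + τ_data·x̄)/(τ₀+τ_data), with τ₀=1/σ₀² and τ_data=n/σ².
Here τ₀ = 1/39.3 = 0.025445 and τ_data = 17/84.4 = 0.201422, so τ_n = 0.226867.
Rearranging for μ₀: μ₀ = (μ_n·τ_n − τ_data·x̄)/τ₀ = (-4.8691·0.226867 − 0.201422·-5.8) / 0.025445 = 0.063609/0.025445 ≈ 2.5.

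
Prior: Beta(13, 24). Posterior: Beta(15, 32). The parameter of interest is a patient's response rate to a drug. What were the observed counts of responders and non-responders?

Beta is conjugate to the binomial likelihood: posterior = Beta(α+s, β+f).
So s = 15 − 13 = 2 and f = 32 − 24 = 8.

2 responders and 8 non-responders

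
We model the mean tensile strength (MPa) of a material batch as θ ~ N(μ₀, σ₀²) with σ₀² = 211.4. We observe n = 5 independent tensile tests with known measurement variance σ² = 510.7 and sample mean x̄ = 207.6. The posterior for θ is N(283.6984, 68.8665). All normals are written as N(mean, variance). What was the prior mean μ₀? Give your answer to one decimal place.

With known observation variance, the Normal–Normal posterior has precision τ_n = τ₀ + n/σ² and mean μ_n = (τ₀μ₀ + (n/σ²)x̄)/τ_n.
Here τ₀ = 1/211.4 = 0.004730 and τ_data = 5/510.7 = 0.009790, so τ_n = 0.014520.
Rearranging for μ₀: μ₀ = (μ_n·τ_n − τ_data·x̄)/τ₀ = (283.6984·0.014520 − 0.009790·207.6) / 0.004730 = 2.086897/0.004730 ≈ 441.2.

μ₀ = 441.2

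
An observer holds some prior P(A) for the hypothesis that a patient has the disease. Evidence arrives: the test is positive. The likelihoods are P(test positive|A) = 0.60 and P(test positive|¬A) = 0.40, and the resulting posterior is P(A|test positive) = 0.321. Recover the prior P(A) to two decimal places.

In odds form, posterior odds = prior odds × likelihood ratio, so prior odds = posterior odds ÷ LR.
Posterior odds = 0.321/(1−0.321) = 0.4728. LR = 0.60/0.40 = 1.5000.
Prior odds = 0.4728/1.5000 = 0.3152, so P(A) = 0.3152/(1+0.3152) ≈ 0.24.

P(A) = 0.24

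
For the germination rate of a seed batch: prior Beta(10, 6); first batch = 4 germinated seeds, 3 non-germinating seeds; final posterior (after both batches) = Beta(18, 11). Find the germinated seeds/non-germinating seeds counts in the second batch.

4 germinated seeds and 2 non-germinating seeds

Because Beta–binomial updating is additive in the counts, the combined data contributed (α_post−α_prior, β_post−β_prior) successes and failures.
Total across both batches: 18−10=8 germinated seeds, 11−6=5 non-germinating seeds.
Subtract the first batch: 8−4=4 germinated seeds and 5−3=2 non-germinating seeds.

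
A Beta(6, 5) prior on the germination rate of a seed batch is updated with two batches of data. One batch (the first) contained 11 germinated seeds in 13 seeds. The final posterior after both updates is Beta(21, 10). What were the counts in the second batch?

4 germinated seeds and 3 non-germinating seeds

Sequential conjugate updates are equivalent to a single update on the pooled data, so total successes = posterior α − prior α and total failures = posterior β − prior β.
Total across both batches: 21−6=15 germinated seeds, 10−5=5 non-germinating seeds.
Subtract the first batch: 15−11=4 germinated seeds and 5−2=3 non-germinating seeds.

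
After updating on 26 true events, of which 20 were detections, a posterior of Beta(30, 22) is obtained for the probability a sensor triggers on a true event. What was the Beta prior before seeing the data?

Beta(10, 16)

Under Beta–binomial conjugacy the posterior parameters are (α+s, β+f).
Subtract the data counts: 30−20=10, 22−6=16.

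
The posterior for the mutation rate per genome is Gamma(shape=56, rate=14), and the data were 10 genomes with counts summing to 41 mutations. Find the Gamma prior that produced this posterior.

Gamma–Poisson conjugacy: posterior shape = α + Σxᵢ, posterior rate = β + n.
So α = 56 − 41 = 15 and β = 14 − 10 = 4.

Gamma(shape=15, rate=4)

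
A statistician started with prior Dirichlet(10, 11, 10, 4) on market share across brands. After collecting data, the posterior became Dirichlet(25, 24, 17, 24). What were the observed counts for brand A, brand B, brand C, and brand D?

counts (15, 13, 7, 20)

For a Dirichlet(α) prior with multinomial counts c, the posterior is Dirichlet(α + c) componentwise.
Counts are posterior − prior componentwise: 25−10=15, 24−11=13, 17−10=7, 24−4=20.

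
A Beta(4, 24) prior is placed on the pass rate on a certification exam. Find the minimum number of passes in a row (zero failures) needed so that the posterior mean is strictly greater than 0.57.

k = 28

After k passes and 0 failures the posterior is Beta(4+k, 24), with mean (4+k)/(4+24+k).
Set (4+k)/(28+k) > 0.57 and solve: k > (0.57·28 − 4)/(1 − 0.57) = 27.814.
The smallest integer exceeding 27.814 is 28, and checking k=28: (32)/(56) = 0.5714 > 0.57.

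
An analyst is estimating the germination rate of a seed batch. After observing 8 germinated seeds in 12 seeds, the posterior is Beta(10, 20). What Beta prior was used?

Beta(2, 16)

A Beta(a, b) prior with s successes and f failures in binomial data gives a Beta(a+s, b+f) posterior.
Subtract the data counts: 10−8=2, 20−4=16.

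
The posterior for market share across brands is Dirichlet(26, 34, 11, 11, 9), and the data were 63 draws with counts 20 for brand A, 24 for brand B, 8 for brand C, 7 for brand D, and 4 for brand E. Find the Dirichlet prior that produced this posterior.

Dirichlet(6, 10, 3, 4, 5)

For a Dirichlet(α) prior with multinomial counts c, the posterior is Dirichlet(α + c) componentwise.
Subtract each count from the matching posterior parameter: 26−20=6, 34−24=10, 11−8=3, 11−7=4, 9−4=5.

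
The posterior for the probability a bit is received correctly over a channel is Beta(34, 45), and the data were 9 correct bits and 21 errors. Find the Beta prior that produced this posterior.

Under Beta–binomial conjugacy the posterior parameters are (a+s, b+f).
So a = 34 − 9 = 25 and b = 45 − 21 = 24.

Beta(25, 24)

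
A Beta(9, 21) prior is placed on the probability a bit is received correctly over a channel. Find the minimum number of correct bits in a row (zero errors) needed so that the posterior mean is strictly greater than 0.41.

After k correct bits and 0 errors the posterior is Beta(9+k, 21), with mean (9+k)/(9+21+k).
Set (9+k)/(30+k) > 0.41 and solve: k > (0.41·30 − 9)/(1 − 0.41) = 5.593.
The smallest integer exceeding 5.593 is 6, and checking k=6: (15)/(36) = 0.4167 > 0.41.

k = 6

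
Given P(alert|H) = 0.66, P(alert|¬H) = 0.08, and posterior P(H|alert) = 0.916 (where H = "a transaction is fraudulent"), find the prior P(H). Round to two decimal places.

Bayes' rule in odds form gives O(H|E) = O(H)·[P(E|H)/P(E|¬H)], hence O(H) = O(H|E)/LR.
Posterior odds = 0.916/(1−0.916) = 10.9048. LR = 0.66/0.08 = 8.2500.
Prior odds = 10.9048/8.2500 = 1.3218, so P(H) = 1.3218/(1+1.3218) ≈ 0.57.

P(H) = 0.57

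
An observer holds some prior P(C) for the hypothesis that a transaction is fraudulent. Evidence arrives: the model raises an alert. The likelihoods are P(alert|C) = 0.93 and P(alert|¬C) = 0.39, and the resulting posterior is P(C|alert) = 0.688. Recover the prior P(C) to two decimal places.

P(C) = 0.48

Bayes' rule in odds form gives O(C|E) = O(C)·[P(E|C)/P(E|¬C)], hence O(C) = O(C|E)/LR.
Posterior odds = 0.688/(1−0.688) = 2.2051. LR = 0.93/0.39 = 2.3846.
Prior odds = 2.2051/2.3846 = 0.9247, so P(C) = 0.9247/(1+0.9247) ≈ 0.48.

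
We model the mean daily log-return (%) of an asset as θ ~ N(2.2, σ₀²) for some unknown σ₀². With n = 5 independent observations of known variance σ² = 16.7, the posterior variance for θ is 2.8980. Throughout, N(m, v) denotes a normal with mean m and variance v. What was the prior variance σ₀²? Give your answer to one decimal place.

For the Normal–Normal model with known σ², precisions add: τ_n = τ₀ + n/σ².
So 1/σ₀² = 1/2.8980 − 5/16.7 = 0.345066 − 0.299401 = 0.045665.
Hence σ₀² = 1/0.045665 ≈ 21.9.

σ₀² = 21.9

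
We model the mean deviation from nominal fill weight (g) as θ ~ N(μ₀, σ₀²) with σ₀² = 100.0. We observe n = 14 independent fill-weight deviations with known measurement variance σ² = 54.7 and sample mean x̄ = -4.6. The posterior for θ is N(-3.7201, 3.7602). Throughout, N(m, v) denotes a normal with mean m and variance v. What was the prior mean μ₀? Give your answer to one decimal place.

μ₀ = 18.8

The posterior mean is a precision-weighted average: μ_n = (τ₀μ₀ + τ_data·x̄)/(τ₀+τ_data), with τ₀=1/σ₀² and τ_data=n/σ².
Here τ₀ = 1/100.0 = 0.010000 and τ_data = 14/54.7 = 0.255941, so τ_n = 0.265941.
Rearranging for μ₀: μ₀ = (μ_n·τ_n − τ_data·x̄)/τ₀ = (-3.7201·0.265941 − 0.255941·-4.6) / 0.010000 = 0.188001/0.010000 ≈ 18.8.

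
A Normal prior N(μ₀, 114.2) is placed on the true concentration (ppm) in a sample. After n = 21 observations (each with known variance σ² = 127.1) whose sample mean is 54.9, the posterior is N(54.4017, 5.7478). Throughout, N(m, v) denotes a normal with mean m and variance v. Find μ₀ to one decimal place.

The posterior mean is a precision-weighted average: μ_n = (τ₀μ₀ + τ_data·x̄)/(τ₀+τ_data), with τ₀=1/σ₀² and τ_data=n/σ².
Here τ₀ = 1/114.2 = 0.008757 and τ_data = 21/127.1 = 0.165224, so τ_n = 0.173981.
Rearranging for μ₀: μ₀ = (μ_n·τ_n − τ_data·x̄)/τ₀ = (54.4017·0.173981 − 0.165224·54.9) / 0.008757 = 0.394065/0.008757 ≈ 45.0.

μ₀ = 45.0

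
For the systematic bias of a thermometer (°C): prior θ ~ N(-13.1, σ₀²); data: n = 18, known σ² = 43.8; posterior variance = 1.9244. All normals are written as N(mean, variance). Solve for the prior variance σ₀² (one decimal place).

For the Normal–Normal model with known σ², precisions add: τ_n = τ₀ + n/σ².
So 1/σ₀² = 1/1.9244 − 18/43.8 = 0.519642 − 0.410959 = 0.108683.
Hence σ₀² = 1/0.108683 ≈ 9.2.

σ₀² = 9.2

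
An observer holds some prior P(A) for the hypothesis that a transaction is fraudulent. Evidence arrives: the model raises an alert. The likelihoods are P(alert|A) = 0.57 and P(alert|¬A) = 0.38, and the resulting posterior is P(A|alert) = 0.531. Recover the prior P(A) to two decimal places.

P(A) = 0.43

In odds form, posterior odds = prior odds × likelihood ratio, so prior odds = posterior odds ÷ LR.
Posterior odds = 0.531/(1−0.531) = 1.1322. LR = 0.57/0.38 = 1.5000.
Prior odds = 1.1322/1.5000 = 0.7548, so P(A) = 0.7548/(1+0.7548) ≈ 0.43.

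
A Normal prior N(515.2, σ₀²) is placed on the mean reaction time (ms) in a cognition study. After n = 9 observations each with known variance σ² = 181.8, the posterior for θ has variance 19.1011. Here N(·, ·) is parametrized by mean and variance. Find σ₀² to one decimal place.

σ₀² = 351.1

For the Normal–Normal model with known σ², precisions add: τ_n = τ₀ + n/σ².
So 1/σ₀² = 1/19.1011 − 9/181.8 = 0.052353 − 0.049505 = 0.002848.
Hence σ₀² = 1/0.002848 ≈ 351.1.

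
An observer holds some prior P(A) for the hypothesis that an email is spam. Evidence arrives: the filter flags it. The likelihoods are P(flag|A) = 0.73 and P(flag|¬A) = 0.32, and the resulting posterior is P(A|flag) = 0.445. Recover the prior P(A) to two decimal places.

In odds form, posterior odds = prior odds × likelihood ratio, so prior odds = posterior odds ÷ LR.
Posterior odds = 0.445/(1−0.445) = 0.8018. LR = 0.73/0.32 = 2.2812.
Prior odds = 0.8018/2.2812 = 0.3515, so P(A) = 0.3515/(1+0.3515) ≈ 0.26.

P(A) = 0.26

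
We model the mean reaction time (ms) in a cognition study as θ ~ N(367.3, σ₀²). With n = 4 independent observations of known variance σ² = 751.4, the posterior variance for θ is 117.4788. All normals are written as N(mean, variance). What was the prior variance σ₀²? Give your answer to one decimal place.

For the Normal–Normal model with known σ², precisions add: τ_n = τ₀ + n/σ².
So 1/σ₀² = 1/117.4788 − 4/751.4 = 0.008512 − 0.005323 = 0.003189.
Hence σ₀² = 1/0.003189 ≈ 313.6.

σ₀² = 313.6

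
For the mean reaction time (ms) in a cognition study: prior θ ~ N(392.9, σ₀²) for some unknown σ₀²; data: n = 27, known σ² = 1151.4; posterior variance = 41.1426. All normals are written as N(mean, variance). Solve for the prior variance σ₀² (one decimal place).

σ₀² = 1168.2

For the Normal–Normal model with known σ², precisions add: τ_n = τ₀ + n/σ².
So 1/σ₀² = 1/41.1426 − 27/1151.4 = 0.024306 − 0.023450 = 0.000856.
Hence σ₀² = 1/0.000856 ≈ 1168.2.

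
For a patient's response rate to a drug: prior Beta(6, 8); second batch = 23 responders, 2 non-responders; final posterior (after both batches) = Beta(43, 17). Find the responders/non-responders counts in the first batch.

Because Beta–binomial updating is additive in the counts, the combined data contributed (α_post−α_prior, β_post−β_prior) successes and failures.
Total across both batches: 43−6=37 responders, 17−8=9 non-responders.
Subtract the second batch: 37−23=14 responders and 9−2=7 non-responders.

14 responders and 7 non-responders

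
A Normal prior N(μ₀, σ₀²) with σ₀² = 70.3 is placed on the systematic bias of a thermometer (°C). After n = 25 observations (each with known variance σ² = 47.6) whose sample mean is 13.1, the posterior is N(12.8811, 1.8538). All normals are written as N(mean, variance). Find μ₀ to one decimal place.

With known observation variance, the Normal–Normal posterior has precision τ_n = τ₀ + n/σ² and mean μ_n = (τ₀μ₀ + (n/σ²)x̄)/τ_n.
Here τ₀ = 1/70.3 = 0.014225 and τ_data = 25/47.6 = 0.525210, so τ_n = 0.539435.
Rearranging for μ₀: μ₀ = (μ_n·τ_n − τ_data·x̄)/τ₀ = (12.8811·0.539435 − 0.525210·13.1) / 0.014225 = 0.068265/0.014225 ≈ 4.8.

μ₀ = 4.8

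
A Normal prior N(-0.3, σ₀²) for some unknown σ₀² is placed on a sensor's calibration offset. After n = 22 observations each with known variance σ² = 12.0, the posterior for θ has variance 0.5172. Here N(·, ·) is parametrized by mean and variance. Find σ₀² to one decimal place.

For the Normal–Normal model with known σ², precisions add: τ_n = τ₀ + n/σ².
So 1/σ₀² = 1/0.5172 − 22/12.0 = 1.933488 − 1.833333 = 0.100155.
Hence σ₀² = 1/0.100155 ≈ 10.0.

σ₀² = 10.0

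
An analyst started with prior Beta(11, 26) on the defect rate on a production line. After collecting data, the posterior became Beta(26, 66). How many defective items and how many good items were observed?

15 defective items and 40 good items

Beta is conjugate to the binomial likelihood: posterior = Beta(a+s, b+f).
Match parameters: s=26−11=15, f=66−26=40.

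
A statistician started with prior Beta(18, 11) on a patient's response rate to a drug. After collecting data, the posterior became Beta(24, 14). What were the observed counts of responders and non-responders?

Beta is conjugate to the binomial likelihood: posterior = Beta(a+s, b+f).
So s = 24 − 18 = 6 and f = 14 − 11 = 3.

6 responders and 3 non-responders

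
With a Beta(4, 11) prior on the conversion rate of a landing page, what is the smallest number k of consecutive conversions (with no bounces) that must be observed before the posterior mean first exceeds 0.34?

After k conversions and 0 bounces the posterior is Beta(4+k, 11), with mean (4+k)/(4+11+k).
Set (4+k)/(15+k) > 0.34 and solve: k > (0.34·15 − 4)/(1 − 0.34) = 1.667.
The smallest integer exceeding 1.667 is 2.

k = 2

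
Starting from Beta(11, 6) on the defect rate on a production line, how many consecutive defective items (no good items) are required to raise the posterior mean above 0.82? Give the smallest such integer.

k = 17

After k defective items and 0 good items the posterior is Beta(11+k, 6), with mean (11+k)/(11+6+k).
Set (11+k)/(17+k) > 0.82 and solve: k > (0.82·17 − 11)/(1 − 0.82) = 16.333.
The smallest integer exceeding 16.333 is 17.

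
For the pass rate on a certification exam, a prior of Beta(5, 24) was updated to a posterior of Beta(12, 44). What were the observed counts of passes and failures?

7 passes and 20 failures

A Beta(a, b) prior with s successes and f failures in binomial data gives a Beta(a+s, b+f) posterior.
Match parameters: s=12−5=7, f=44−24=20.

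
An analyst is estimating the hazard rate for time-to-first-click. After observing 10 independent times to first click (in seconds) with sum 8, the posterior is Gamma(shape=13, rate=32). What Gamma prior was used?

Gamma–exponential conjugacy: posterior shape = α + n, posterior rate = β + Σtᵢ.
So α = 13 − 10 = 3 and β = 32 − 8 = 24.

Gamma(shape=3, rate=24)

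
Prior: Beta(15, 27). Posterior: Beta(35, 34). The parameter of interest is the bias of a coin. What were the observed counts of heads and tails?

20 heads and 7 tails

Beta is conjugate to the binomial likelihood: posterior = Beta(a+s, b+f).
So s = 35 − 15 = 20 and f = 34 − 27 = 7.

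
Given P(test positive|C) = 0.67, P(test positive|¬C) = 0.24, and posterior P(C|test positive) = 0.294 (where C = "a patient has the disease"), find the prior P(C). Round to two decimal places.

P(C) = 0.13

In odds form, posterior odds = prior odds × likelihood ratio, so prior odds = posterior odds ÷ LR.
Posterior odds = 0.294/(1−0.294) = 0.4164. LR = 0.67/0.24 = 2.7917.
Prior odds = 0.4164/2.7917 = 0.1492, so P(C) = 0.1492/(1+0.1492) ≈ 0.13.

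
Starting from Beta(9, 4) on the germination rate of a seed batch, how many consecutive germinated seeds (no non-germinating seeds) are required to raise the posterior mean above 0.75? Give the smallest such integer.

k = 4

After k germinated seeds and 0 non-germinating seeds the posterior is Beta(9+k, 4), with mean (9+k)/(9+4+k).
Set (9+k)/(13+k) > 0.75 and solve: k > (0.75·13 − 9)/(1 − 0.75) = 3.000.
The smallest integer exceeding 3.000 is 4, and checking k=4: (13)/(17) = 0.7647 > 0.75.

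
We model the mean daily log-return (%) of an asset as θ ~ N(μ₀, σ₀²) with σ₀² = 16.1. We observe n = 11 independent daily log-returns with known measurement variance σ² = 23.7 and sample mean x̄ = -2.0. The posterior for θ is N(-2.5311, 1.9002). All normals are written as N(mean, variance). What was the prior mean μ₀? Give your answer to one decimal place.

The posterior mean is a precision-weighted average: μ_n = (τ₀μ₀ + τ_data·x̄)/(τ₀+τ_data), with τ₀=1/σ₀² and τ_data=n/σ².
Here τ₀ = 1/16.1 = 0.062112 and τ_data = 11/23.7 = 0.464135, so τ_n = 0.526247.
Rearranging for μ₀: μ₀ = (μ_n·τ_n − τ_data·x̄)/τ₀ = (-2.5311·0.526247 − 0.464135·-2.0) / 0.062112 = -0.403714/0.062112 ≈ -6.5.

μ₀ = -6.5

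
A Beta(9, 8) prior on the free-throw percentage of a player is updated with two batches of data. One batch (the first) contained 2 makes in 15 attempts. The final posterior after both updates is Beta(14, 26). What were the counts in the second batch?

Because Beta–binomial updating is additive in the counts, the combined data contributed (α_post−α_prior, β_post−β_prior) successes and failures.
Total across both batches: 14−9=5 makes, 26−8=18 misses.
Subtract the first batch: 5−2=3 makes and 18−13=5 misses.

3 makes and 5 misses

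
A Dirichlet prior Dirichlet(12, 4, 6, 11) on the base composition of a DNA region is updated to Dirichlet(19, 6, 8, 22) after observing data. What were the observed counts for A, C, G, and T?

counts (7, 2, 2, 11)

For a Dirichlet(α) prior with multinomial counts c, the posterior is Dirichlet(α + c) componentwise.
Counts are posterior − prior componentwise: 19−12=7, 6−4=2, 8−6=2, 22−11=11.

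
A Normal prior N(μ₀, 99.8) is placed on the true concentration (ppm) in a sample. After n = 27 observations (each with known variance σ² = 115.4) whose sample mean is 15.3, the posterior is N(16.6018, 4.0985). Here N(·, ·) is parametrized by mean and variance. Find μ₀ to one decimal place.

With known observation variance, the Normal–Normal posterior has precision τ_n = τ₀ + n/σ² and mean μ_n = (τ₀μ₀ + (n/σ²)x̄)/τ_n.
Here τ₀ = 1/99.8 = 0.010020 and τ_data = 27/115.4 = 0.233969, so τ_n = 0.243989.
Rearranging for μ₀: μ₀ = (μ_n·τ_n − τ_data·x̄)/τ₀ = (16.6018·0.243989 − 0.233969·15.3) / 0.010020 = 0.470931/0.010020 ≈ 47.0.

μ₀ = 47.0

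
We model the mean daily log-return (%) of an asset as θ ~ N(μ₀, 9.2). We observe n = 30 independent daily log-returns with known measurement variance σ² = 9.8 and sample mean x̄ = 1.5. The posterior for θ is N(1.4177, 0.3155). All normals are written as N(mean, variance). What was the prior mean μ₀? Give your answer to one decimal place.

μ₀ = -0.9

With known observation variance, the Normal–Normal posterior has precision τ_n = τ₀ + n/σ² and mean μ_n = (τ₀μ₀ + (n/σ²)x̄)/τ_n.
Here τ₀ = 1/9.2 = 0.108696 and τ_data = 30/9.8 = 3.061224, so τ_n = 3.169920.
Rearranging for μ₀: μ₀ = (μ_n·τ_n − τ_data·x̄)/τ₀ = (1.4177·3.169920 − 3.061224·1.5) / 0.108696 = -0.097840/0.108696 ≈ -0.9.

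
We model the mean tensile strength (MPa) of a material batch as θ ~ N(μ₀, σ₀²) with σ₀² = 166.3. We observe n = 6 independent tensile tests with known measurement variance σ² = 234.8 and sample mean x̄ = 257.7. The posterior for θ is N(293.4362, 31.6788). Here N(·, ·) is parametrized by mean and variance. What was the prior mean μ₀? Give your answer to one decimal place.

With known observation variance, the Normal–Normal posterior has precision τ_n = τ₀ + n/σ² and mean μ_n = (τ₀μ₀ + (n/σ²)x̄)/τ_n.
Here τ₀ = 1/166.3 = 0.006013 and τ_data = 6/234.8 = 0.025554, so τ_n = 0.031567.
Rearranging for μ₀: μ₀ = (μ_n·τ_n − τ_data·x̄)/τ₀ = (293.4362·0.031567 − 0.025554·257.7) / 0.006013 = 2.677635/0.006013 ≈ 445.3.

μ₀ = 445.3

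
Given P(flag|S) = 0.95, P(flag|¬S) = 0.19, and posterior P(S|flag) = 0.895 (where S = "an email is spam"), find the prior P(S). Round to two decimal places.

In odds form, posterior odds = prior odds × likelihood ratio, so prior odds = posterior odds ÷ LR.
Posterior odds = 0.895/(1−0.895) = 8.5238. LR = 0.95/0.19 = 5.0000.
Prior odds = 8.5238/5.0000 = 1.7048, so P(S) = 1.7048/(1+1.7048) ≈ 0.63.

P(S) = 0.63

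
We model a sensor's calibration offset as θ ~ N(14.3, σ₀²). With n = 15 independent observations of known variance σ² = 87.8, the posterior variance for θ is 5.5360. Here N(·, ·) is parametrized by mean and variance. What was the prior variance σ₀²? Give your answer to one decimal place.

σ₀² = 102.1

Posterior precision equals prior precision plus data precision: 1/σ_n² = 1/σ₀² + n/σ².
So 1/σ₀² = 1/5.5360 − 15/87.8 = 0.180636 − 0.170843 = 0.009793.
Hence σ₀² = 1/0.009793 ≈ 102.1.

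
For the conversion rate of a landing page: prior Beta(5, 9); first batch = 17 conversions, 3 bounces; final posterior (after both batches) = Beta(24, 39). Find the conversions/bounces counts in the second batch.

2 conversions and 27 bounces

Sequential conjugate updates are equivalent to a single update on the pooled data, so total successes = posterior α − prior α and total failures = posterior β − prior β.
Total across both batches: 24−5=19 conversions, 39−9=30 bounces.
Subtract the first batch: 19−17=2 conversions and 30−3=27 bounces.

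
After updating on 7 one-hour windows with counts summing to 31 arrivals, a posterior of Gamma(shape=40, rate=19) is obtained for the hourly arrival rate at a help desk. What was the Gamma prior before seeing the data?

Gamma(shape=9, rate=12)

Gamma–Poisson conjugacy: posterior shape = α + Σxᵢ, posterior rate = β + n.
So α = 40 − 31 = 9 and β = 19 − 7 = 12.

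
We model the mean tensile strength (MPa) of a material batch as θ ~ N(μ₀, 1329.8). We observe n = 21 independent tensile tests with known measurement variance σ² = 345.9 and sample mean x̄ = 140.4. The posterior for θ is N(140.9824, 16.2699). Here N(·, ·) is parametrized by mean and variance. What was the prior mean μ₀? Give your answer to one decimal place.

μ₀ = 188.0

The posterior mean is a precision-weighted average: μ_n = (τ₀μ₀ + τ_data·x̄)/(τ₀+τ_data), with τ₀=1/σ₀² and τ_data=n/σ².
Here τ₀ = 1/1329.8 = 0.000752 and τ_data = 21/345.9 = 0.060711, so τ_n = 0.061463.
Rearranging for μ₀: μ₀ = (μ_n·τ_n − τ_data·x̄)/τ₀ = (140.9824·0.061463 − 0.060711·140.4) / 0.000752 = 0.141377/0.000752 ≈ 188.0.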